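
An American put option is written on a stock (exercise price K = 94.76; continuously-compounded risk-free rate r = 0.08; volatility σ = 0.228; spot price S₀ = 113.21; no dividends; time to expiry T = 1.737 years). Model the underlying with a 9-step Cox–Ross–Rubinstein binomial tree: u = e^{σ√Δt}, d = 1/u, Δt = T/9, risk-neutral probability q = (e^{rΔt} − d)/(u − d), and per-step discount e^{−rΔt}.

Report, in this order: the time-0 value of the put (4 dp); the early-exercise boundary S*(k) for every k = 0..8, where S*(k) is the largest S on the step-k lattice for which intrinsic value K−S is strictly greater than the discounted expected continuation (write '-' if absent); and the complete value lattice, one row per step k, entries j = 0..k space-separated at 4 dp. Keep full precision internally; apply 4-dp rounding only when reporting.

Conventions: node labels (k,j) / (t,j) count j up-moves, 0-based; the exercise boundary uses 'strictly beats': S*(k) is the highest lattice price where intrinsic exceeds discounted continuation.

price = 2.5896
boundary = - - - - 75.8370 68.6089 75.8370 68.6089 75.8370
tree:
2.5896
4.4390 1.1647
7.4200 2.1497 0.3997
12.0481 3.8808 0.8083 0.0800
18.9230 6.8195 1.6101 0.1816 0.0000
26.1511 11.5933 3.1454 0.4121 0.0000 0.0000
32.6903 18.9230 5.9836 0.9353 0.0000 0.0000 0.0000
38.6062 26.1511 10.9589 2.1227 0.0000 0.0000 0.0000 0.0000
43.9583 32.6903 18.9230 4.8175 0.0000 0.0000 0.0000 0.0000 0.0000
48.8003 38.6062 26.1511 10.9333 0.0000 0.0000 0.0000 0.0000 0.0000 0.0000

params: Δt=0.19300 u=1.10535 d=0.90469 q=0.55252 e^(-rΔt)=0.98468
t_9 payoffs: 48.8003 38.6062 26.1511 10.9333 0.0000 0.0000 0.0000 0.0000 0.0000 0.0000
t_8: node(8,0) S=50.8017 payoff=43.9583 vs cont=42.5065 → 43.9583 [stop]  node(8,1) S=62.0697 payoff=32.6903 vs cont=31.2384 → 32.6903 [stop]  node(8,2) S=75.8370 payoff=18.9230 vs cont=17.4711 → 18.9230 [stop]  node(8,3) S=92.6580 payoff=2.1020 vs cont=4.8175 → 4.8175 [wait]  node(8,4) S=113.2100 payoff=0.0000 vs cont=0.0000 → 0.0000 [wait]  node(8,5) S=138.3205 payoff=0.0000 vs cont=0.0000 → 0.0000 [wait]  node(8,6) S=169.0006 payoff=0.0000 vs cont=0.0000 → 0.0000 [wait]  node(8,7) S=206.4857 payoff=0.0000 vs cont=0.0000 → 0.0000 [wait]  node(8,8) S=252.2851 payoff=0.0000 vs cont=0.0000 → 0.0000 [wait]  ⇒ S*(8)=75.8370
t_7: node(7,0) S=56.1538 payoff=38.6062 vs cont=37.1544 → 38.6062 [stop]  node(7,1) S=68.6089 payoff=26.1511 vs cont=24.6992 → 26.1511 [stop]  node(7,2) S=83.8267 payoff=10.9333 vs cont=10.9589 → 10.9589 [wait]  node(7,3) S=102.4198 payoff=0.0000 vs cont=2.1227 → 2.1227 [wait]  node(7,4) S=125.1370 payoff=0.0000 vs cont=0.0000 → 0.0000 [wait]  node(7,5) S=152.8929 payoff=0.0000 vs cont=0.0000 → 0.0000 [wait]  node(7,6) S=186.8052 payoff=0.0000 vs cont=0.0000 → 0.0000 [wait]  node(7,7) S=228.2395 payoff=0.0000 vs cont=0.0000 → 0.0000 [wait]  ⇒ S*(7)=68.6089
t_6: node(6,0) S=62.0697 payoff=32.6903 vs cont=31.2384 → 32.6903 [stop]  node(6,1) S=75.8370 payoff=18.9230 vs cont=17.4850 → 18.9230 [stop]  node(6,2) S=92.6580 payoff=2.1020 vs cont=5.9836 → 5.9836 [wait]  node(6,3) S=113.2100 payoff=0.0000 vs cont=0.9353 → 0.9353 [wait]  node(6,4) S=138.3205 payoff=0.0000 vs cont=0.0000 → 0.0000 [wait]  node(6,5) S=169.0006 payoff=0.0000 vs cont=0.0000 → 0.0000 [wait]  node(6,6) S=206.4857 payoff=0.0000 vs cont=0.0000 → 0.0000 [wait]  ⇒ S*(6)=75.8370
t_5: node(5,0) S=68.6089 payoff=26.1511 vs cont=24.6992 → 26.1511 [stop]  node(5,1) S=83.8267 payoff=10.9333 vs cont=11.5933 → 11.5933 [wait]  node(5,2) S=102.4198 payoff=0.0000 vs cont=3.1454 → 3.1454 [wait]  node(5,3) S=125.1370 payoff=0.0000 vs cont=0.4121 → 0.4121 [wait]  node(5,4) S=152.8929 payoff=0.0000 vs cont=0.0000 → 0.0000 [wait]  node(5,5) S=186.8052 payoff=0.0000 vs cont=0.0000 → 0.0000 [wait]  ⇒ S*(5)=68.6089
t_4: node(4,0) S=75.8370 payoff=18.9230 vs cont=17.8302 → 18.9230 [stop]  node(4,1) S=92.6580 payoff=2.1020 vs cont=6.8195 → 6.8195 [wait]  node(4,2) S=113.2100 payoff=0.0000 vs cont=1.6101 → 1.6101 [wait]  node(4,3) S=138.3205 payoff=0.0000 vs cont=0.1816 → 0.1816 [wait]  node(4,4) S=169.0006 payoff=0.0000 vs cont=0.0000 → 0.0000 [wait]  ⇒ S*(4)=75.8370
t_3: node(3,0) S=83.8267 payoff=10.9333 vs cont=12.0481 → 12.0481 [wait]  node(3,1) S=102.4198 payoff=0.0000 vs cont=3.8808 → 3.8808 [wait]  node(3,2) S=125.1370 payoff=0.0000 vs cont=0.8083 → 0.8083 [wait]  node(3,3) S=152.8929 payoff=0.0000 vs cont=0.0800 → 0.0800 [wait]  ⇒ S*(3)=-
t_2: node(2,0) S=92.6580 payoff=2.1020 vs cont=7.4200 → 7.4200 [wait]  node(2,1) S=113.2100 payoff=0.0000 vs cont=2.1497 → 2.1497 [wait]  node(2,2) S=138.3205 payoff=0.0000 vs cont=0.3997 → 0.3997 [wait]  ⇒ S*(2)=-
t_1: node(1,0) S=102.4198 payoff=0.0000 vs cont=4.4390 → 4.4390 [wait]  node(1,1) S=125.1370 payoff=0.0000 vs cont=1.1647 → 1.1647 [wait]  ⇒ S*(1)=-
t_0: node(0,0) S=113.2100 payoff=0.0000 vs cont=2.5896 → 2.5896 [wait]  ⇒ S*(0)=-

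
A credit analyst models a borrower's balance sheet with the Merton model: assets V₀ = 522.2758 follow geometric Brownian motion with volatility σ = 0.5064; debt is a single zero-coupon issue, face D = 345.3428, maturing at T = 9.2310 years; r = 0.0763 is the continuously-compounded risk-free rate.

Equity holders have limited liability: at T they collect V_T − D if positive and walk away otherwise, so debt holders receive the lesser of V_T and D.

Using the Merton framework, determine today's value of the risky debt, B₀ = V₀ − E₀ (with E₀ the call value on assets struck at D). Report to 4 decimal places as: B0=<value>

B0=117.6400

Equity is a call on the firm's assets struck at D = 345.3428:
d₁ = [ln(V₀/D) + (r + σ²/2)T] / (σ√T)
   = [ln(522.2758/345.3428) + (0.0763 + 0.5·0.5064²)·9.2310] / (0.5064·√9.2310)
   = [0.413658 + 1.887929] / 1.538573 = 1.495923
d₂ = d₁ − σ√T = 1.495923 − 1.538573 = -0.042650
N(d₁) = 0.932663,  N(d₂) = 0.482990,  e^(−rT) = 0.494442
E₀ = V₀·N(d₁) − D·e^(−rT)·N(d₂)
   = 522.2758·0.932663 − 345.3428·0.494442·0.482990 = 404.635821
B₀ = V₀ − E₀ = 522.2758 − 404.635821 = 117.639979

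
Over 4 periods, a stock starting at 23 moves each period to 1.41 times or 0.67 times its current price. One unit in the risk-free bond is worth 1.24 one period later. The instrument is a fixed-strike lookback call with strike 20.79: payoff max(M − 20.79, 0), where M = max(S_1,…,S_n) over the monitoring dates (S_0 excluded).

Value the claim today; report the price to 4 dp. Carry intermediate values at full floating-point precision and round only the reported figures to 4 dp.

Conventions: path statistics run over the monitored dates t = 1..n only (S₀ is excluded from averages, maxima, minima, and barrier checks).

price = 16.3090

No-arbitrage gives p* = (R−d)/(u−d) = 0.7703: enumerate every path, weight its payoff by its p*-probability, and discount by R^4.
Enumerate all 2^4 = 16 price paths (U = up ×1.41, D = down ×0.67); each path with k up-moves has probability p*^k·(1−p*)^(4−k).
DDDD: M=15.4100, payoff=0.0000, prob=0.002785
UDDD: M=32.4300, payoff=11.6400, prob=0.009339
DUDD: M=21.7281, payoff=0.9381, prob=0.009339
UUDD: M=45.7263, payoff=24.9363, prob=0.031313
DDUD: M=15.4100, payoff=0.0000, prob=0.009339
UDUD: M=32.4300, payoff=11.6400, prob=0.031313
DUUD: M=30.6366, payoff=9.8466, prob=0.031313
UUUD: M=64.4741, payoff=43.6841, prob=0.104990
DDDU: M=15.4100, payoff=0.0000, prob=0.009339
UDDU: M=32.4300, payoff=11.6400, prob=0.031313
DUDU: M=21.7281, payoff=0.9381, prob=0.031313
UUDU: M=45.7263, payoff=24.9363, prob=0.104990
DDUU: M=20.5265, payoff=0.0000, prob=0.031313
UDUU: M=43.1976, payoff=22.4076, prob=0.104990
DUUU: M=43.1976, payoff=22.4076, prob=0.104990
UUUU: M=90.9085, payoff=70.1185, prob=0.352024
Price = Σ prob·payoff / R^4 = 38.557915 / 2.364214 = 16.3090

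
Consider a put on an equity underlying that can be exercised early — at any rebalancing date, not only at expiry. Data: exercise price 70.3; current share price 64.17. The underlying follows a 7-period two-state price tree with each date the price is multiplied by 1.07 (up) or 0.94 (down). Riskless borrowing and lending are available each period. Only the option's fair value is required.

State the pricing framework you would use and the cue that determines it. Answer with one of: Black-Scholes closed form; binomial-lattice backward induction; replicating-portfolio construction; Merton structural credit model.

framework: binomial-lattice backward induction

Key observation: the put (strike 70.3 on spot 64.17) is American-style on a 7-step discrete price model, so the early-exercise decision at every node requires stepwise backward valuation — a closed form cannot price the exercise right.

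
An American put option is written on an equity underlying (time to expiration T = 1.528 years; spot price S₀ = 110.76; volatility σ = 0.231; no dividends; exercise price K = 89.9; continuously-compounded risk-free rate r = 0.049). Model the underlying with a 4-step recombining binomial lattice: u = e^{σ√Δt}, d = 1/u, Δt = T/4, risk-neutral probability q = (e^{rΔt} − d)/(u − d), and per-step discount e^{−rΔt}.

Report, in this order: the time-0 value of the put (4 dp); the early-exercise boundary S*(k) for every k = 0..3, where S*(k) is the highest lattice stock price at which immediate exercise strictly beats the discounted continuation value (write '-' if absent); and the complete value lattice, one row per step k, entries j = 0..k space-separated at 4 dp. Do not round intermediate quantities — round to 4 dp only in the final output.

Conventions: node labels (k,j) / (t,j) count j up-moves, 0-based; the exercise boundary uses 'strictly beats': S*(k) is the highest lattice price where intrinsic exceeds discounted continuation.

price = 2.7541
boundary = - - - 72.1718
tree:
2.7541
5.2388 0.6516
9.7684 1.4136 0.0000
17.7282 3.0665 0.0000 0.0000
27.3306 6.6522 0.0000 0.0000 0.0000

Δt=0.38200  u=1.15347  d=0.86695  q=0.53031  discount=0.98146
step 4 (expiry): payoffs max(K−S,0) = 27.3306 6.6522 0.0000 0.0000 0.0000
step 3: (k=3,j=0): S=72.1718, K−S=17.7282, hold=16.0611 ⇒ V=17.7282 exercise | (k=3,j=1): S=96.0236, K−S=0.0000, hold=3.0665 ⇒ V=3.0665 continue | (k=3,j=2): S=127.7580, K−S=0.0000, hold=0.0000 ⇒ V=0.0000 continue | (k=3,j=3): S=169.9803, K−S=0.0000, hold=0.0000 ⇒ V=0.0000 continue  boundary S*=72.1718
step 2: (k=2,j=0): S=83.2478, K−S=6.6522, hold=9.7684 ⇒ V=9.7684 continue | (k=2,j=1): S=110.7600, K−S=0.0000, hold=1.4136 ⇒ V=1.4136 continue | (k=2,j=2): S=147.3646, K−S=0.0000, hold=0.0000 ⇒ V=0.0000 continue  boundary S*=-
step 1: (k=1,j=0): S=96.0236, K−S=0.0000, hold=5.2388 ⇒ V=5.2388 continue | (k=1,j=1): S=127.7580, K−S=0.0000, hold=0.6516 ⇒ V=0.6516 continue  boundary S*=-
step 0: (k=0,j=0): S=110.7600, K−S=0.0000, hold=2.7541 ⇒ V=2.7541 continue  boundary S*=-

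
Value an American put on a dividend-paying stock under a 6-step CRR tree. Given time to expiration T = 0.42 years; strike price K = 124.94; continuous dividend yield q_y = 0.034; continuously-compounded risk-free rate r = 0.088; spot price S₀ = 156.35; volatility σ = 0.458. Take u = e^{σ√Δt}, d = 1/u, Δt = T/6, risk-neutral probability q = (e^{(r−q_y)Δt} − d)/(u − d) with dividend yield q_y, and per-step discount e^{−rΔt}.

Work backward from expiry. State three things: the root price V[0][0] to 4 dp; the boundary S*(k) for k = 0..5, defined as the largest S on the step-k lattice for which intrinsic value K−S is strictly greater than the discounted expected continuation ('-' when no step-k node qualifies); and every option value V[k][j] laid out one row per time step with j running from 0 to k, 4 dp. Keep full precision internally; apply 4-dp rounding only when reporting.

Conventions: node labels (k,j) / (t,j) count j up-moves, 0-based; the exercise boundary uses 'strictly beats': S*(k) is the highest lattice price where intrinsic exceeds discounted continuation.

params: Δt=0.07000 u=1.12882 d=0.88588 q=0.48533 e^(-rΔt)=0.99386
t_6 payoffs: 49.3711 28.6470 2.2395 0.0000 0.0000 0.0000 0.0000
t_5: node(5,0) S=85.3039 payoff=39.6361 vs cont=39.0716 → 39.6361 [stop]  node(5,1) S=108.6977 payoff=16.2423 vs cont=15.7334 → 16.2423 [stop]  node(5,2) S=138.5071 payoff=0.0000 vs cont=1.1455 → 1.1455 [wait]  node(5,3) S=176.4915 payoff=0.0000 vs cont=0.0000 → 0.0000 [wait]  node(5,4) S=224.8927 payoff=0.0000 vs cont=0.0000 → 0.0000 [wait]  node(5,5) S=286.5675 payoff=0.0000 vs cont=0.0000 → 0.0000 [wait]  ⇒ S*(5)=108.6977
t_4: node(4,0) S=96.2930 payoff=28.6470 vs cont=28.1087 → 28.6470 [stop]  node(4,1) S=122.7005 payoff=2.2395 vs cont=8.8606 → 8.8606 [wait]  node(4,2) S=156.3500 payoff=0.0000 vs cont=0.5859 → 0.5859 [wait]  node(4,3) S=199.2276 payoff=0.0000 vs cont=0.0000 → 0.0000 [wait]  node(4,4) S=253.8640 payoff=0.0000 vs cont=0.0000 → 0.0000 [wait]  ⇒ S*(4)=96.2930
t_3: node(3,0) S=108.6977 payoff=16.2423 vs cont=18.9271 → 18.9271 [wait]  node(3,1) S=138.5071 payoff=0.0000 vs cont=4.8149 → 4.8149 [wait]  node(3,2) S=176.4915 payoff=0.0000 vs cont=0.2997 → 0.2997 [wait]  node(3,3) S=224.8927 payoff=0.0000 vs cont=0.0000 → 0.0000 [wait]  ⇒ S*(3)=-
t_2: node(2,0) S=122.7005 payoff=2.2395 vs cont=12.0038 → 12.0038 [wait]  node(2,1) S=156.3500 payoff=0.0000 vs cont=2.6074 → 2.6074 [wait]  node(2,2) S=199.2276 payoff=0.0000 vs cont=0.1533 → 0.1533 [wait]  ⇒ S*(2)=-
t_1: node(1,0) S=138.5071 payoff=0.0000 vs cont=7.3977 → 7.3977 [wait]  node(1,1) S=176.4915 payoff=0.0000 vs cont=1.4077 → 1.4077 [wait]  ⇒ S*(1)=-
t_0: node(0,0) S=156.3500 payoff=0.0000 vs cont=4.4630 → 4.4630 [wait]  ⇒ S*(0)=-

price = 4.4630
boundary = - - - - 96.2930 108.6977
tree:
4.4630
7.3977 1.4077
12.0038 2.6074 0.1533
18.9271 4.8149 0.2997 0.0000
28.6470 8.8606 0.5859 0.0000 0.0000
39.6361 16.2423 1.1455 0.0000 0.0000 0.0000
49.3711 28.6470 2.2395 0.0000 0.0000 0.0000 0.0000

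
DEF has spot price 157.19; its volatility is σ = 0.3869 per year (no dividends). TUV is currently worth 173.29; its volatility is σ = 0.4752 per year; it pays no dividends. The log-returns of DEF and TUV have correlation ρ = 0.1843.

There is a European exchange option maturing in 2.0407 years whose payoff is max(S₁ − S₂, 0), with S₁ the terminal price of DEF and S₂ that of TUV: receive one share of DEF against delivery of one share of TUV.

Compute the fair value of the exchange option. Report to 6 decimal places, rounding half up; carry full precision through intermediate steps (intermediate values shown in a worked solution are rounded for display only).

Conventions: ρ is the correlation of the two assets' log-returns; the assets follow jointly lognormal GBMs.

exchange price = 43.219692

σ_eff = √(σ₁² + σ₂² − 2ρσ₁σ₂) = √(0.3869² + 0.4752² − 2·0.1843·0.3869·0.4752) = 0.554741
d₁ = (ln(S₁/S₂) + (q₂ − q₁ + σ_eff²/2)T) / (σ_eff√T) = (ln(157.19/173.29) + (0.0 − 0.0 + 0.153869)·2.0407) / 0.792465 = 0.273184
d₂ = d₁ − σ_eff√T = 0.273184 − 0.792465 = -0.519280
N(d₁) = 0.607644,  N(d₂) = 0.301783
V = S₁·e^{−q₁T}·N(d₁) − S₂·e^{−q₂T}·N(d₂) = 95.515599 − 52.295908 = 43.219692
Key observation: pricing in TUV-units makes this a unit-strike call on the ratio S₁/S₂ — the risk-free rate cancels and cannot affect the value.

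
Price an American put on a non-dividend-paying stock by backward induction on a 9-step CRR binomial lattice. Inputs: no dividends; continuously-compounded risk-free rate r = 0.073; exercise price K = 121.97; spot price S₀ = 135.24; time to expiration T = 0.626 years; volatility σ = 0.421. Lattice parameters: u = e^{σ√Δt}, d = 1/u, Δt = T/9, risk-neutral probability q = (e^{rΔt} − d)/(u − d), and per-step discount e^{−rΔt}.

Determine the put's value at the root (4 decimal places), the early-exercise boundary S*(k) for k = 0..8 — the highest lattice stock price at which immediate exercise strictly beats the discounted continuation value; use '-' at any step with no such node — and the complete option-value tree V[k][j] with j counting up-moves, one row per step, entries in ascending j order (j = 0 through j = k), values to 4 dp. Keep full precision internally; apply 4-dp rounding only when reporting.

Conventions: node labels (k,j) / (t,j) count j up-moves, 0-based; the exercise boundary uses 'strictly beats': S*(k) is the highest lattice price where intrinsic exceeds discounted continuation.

price = 9.0810
boundary = - - - - 86.7407 77.6251 86.7407 96.9267 108.3089
tree:
9.0810
13.3565 4.8150
19.0999 7.6379 1.9864
26.4335 11.8189 3.4534 0.5110
35.2293 17.7370 5.9063 0.9878 0.0301
44.3449 25.6145 9.8875 1.9078 0.0600 0.0000
52.5025 35.2293 16.0745 3.6810 0.1194 0.0000 0.0000
59.8028 44.3449 25.0433 7.0951 0.2378 0.0000 0.0000 0.0000
66.3360 52.5025 35.2293 13.6611 0.4733 0.0000 0.0000 0.0000 0.0000
72.1825 59.8028 44.3449 25.0433 0.9424 0.0000 0.0000 0.0000 0.0000 0.0000

params: Δt=0.06956 u=1.11743 d=0.89491 q=0.49515 e^(-rΔt)=0.99494
t_9 payoffs: 72.1825 59.8028 44.3449 25.0433 0.9424 0.0000 0.0000 0.0000 0.0000 0.0000
t_8: node(8,0) S=55.6340 payoff=66.3360 vs cont=65.7182 → 66.3360 [stop]  node(8,1) S=69.4675 payoff=52.5025 vs cont=51.8847 → 52.5025 [stop]  node(8,2) S=86.7407 payoff=35.2293 vs cont=34.6116 → 35.2293 [stop]  node(8,3) S=108.3089 payoff=13.6611 vs cont=13.0434 → 13.6611 [stop]  node(8,4) S=135.2400 payoff=0.0000 vs cont=0.4733 → 0.4733 [wait]  node(8,5) S=168.8676 payoff=0.0000 vs cont=0.0000 → 0.0000 [wait]  node(8,6) S=210.8567 payoff=0.0000 vs cont=0.0000 → 0.0000 [wait]  node(8,7) S=263.2865 payoff=0.0000 vs cont=0.0000 → 0.0000 [wait]  node(8,8) S=328.7530 payoff=0.0000 vs cont=0.0000 → 0.0000 [wait]  ⇒ S*(8)=108.3089
t_7: node(7,0) S=62.1672 payoff=59.8028 vs cont=59.1851 → 59.8028 [stop]  node(7,1) S=77.6251 payoff=44.3449 vs cont=43.7271 → 44.3449 [stop]  node(7,2) S=96.9267 payoff=25.0433 vs cont=24.4256 → 25.0433 [stop]  node(7,3) S=121.0276 payoff=0.9424 vs cont=7.0951 → 7.0951 [wait]  node(7,4) S=151.1213 payoff=0.0000 vs cont=0.2378 → 0.2378 [wait]  node(7,5) S=188.6978 payoff=0.0000 vs cont=0.0000 → 0.0000 [wait]  node(7,6) S=235.6177 payoff=0.0000 vs cont=0.0000 → 0.0000 [wait]  node(7,7) S=294.2044 payoff=0.0000 vs cont=0.0000 → 0.0000 [wait]  ⇒ S*(7)=96.9267
t_6: node(6,0) S=69.4675 payoff=52.5025 vs cont=51.8847 → 52.5025 [stop]  node(6,1) S=86.7407 payoff=35.2293 vs cont=34.6116 → 35.2293 [stop]  node(6,2) S=108.3089 payoff=13.6611 vs cont=16.0745 → 16.0745 [wait]  node(6,3) S=135.2400 payoff=0.0000 vs cont=3.6810 → 3.6810 [wait]  node(6,4) S=168.8676 payoff=0.0000 vs cont=0.1194 → 0.1194 [wait]  node(6,5) S=210.8567 payoff=0.0000 vs cont=0.0000 → 0.0000 [wait]  node(6,6) S=263.2865 payoff=0.0000 vs cont=0.0000 → 0.0000 [wait]  ⇒ S*(6)=86.7407
t_5: node(5,0) S=77.6251 payoff=44.3449 vs cont=43.7271 → 44.3449 [stop]  node(5,1) S=96.9267 payoff=25.0433 vs cont=25.6145 → 25.6145 [wait]  node(5,2) S=121.0276 payoff=0.9424 vs cont=9.8875 → 9.8875 [wait]  node(5,3) S=151.1213 payoff=0.0000 vs cont=1.9078 → 1.9078 [wait]  node(5,4) S=188.6978 payoff=0.0000 vs cont=0.0600 → 0.0600 [wait]  node(5,5) S=235.6177 payoff=0.0000 vs cont=0.0000 → 0.0000 [wait]  ⇒ S*(5)=77.6251
t_4: node(4,0) S=86.7407 payoff=35.2293 vs cont=34.8929 → 35.2293 [stop]  node(4,1) S=108.3089 payoff=13.6611 vs cont=17.7370 → 17.7370 [wait]  node(4,2) S=135.2400 payoff=0.0000 vs cont=5.9063 → 5.9063 [wait]  node(4,3) S=168.8676 payoff=0.0000 vs cont=0.9878 → 0.9878 [wait]  node(4,4) S=210.8567 payoff=0.0000 vs cont=0.0301 → 0.0301 [wait]  ⇒ S*(4)=86.7407
t_3: node(3,0) S=96.9267 payoff=25.0433 vs cont=26.4335 → 26.4335 [wait]  node(3,1) S=121.0276 payoff=0.9424 vs cont=11.8189 → 11.8189 [wait]  node(3,2) S=151.1213 payoff=0.0000 vs cont=3.4534 → 3.4534 [wait]  node(3,3) S=188.6978 payoff=0.0000 vs cont=0.5110 → 0.5110 [wait]  ⇒ S*(3)=-
t_2: node(2,0) S=108.3089 payoff=13.6611 vs cont=19.0999 → 19.0999 [wait]  node(2,1) S=135.2400 payoff=0.0000 vs cont=7.6379 → 7.6379 [wait]  node(2,2) S=168.8676 payoff=0.0000 vs cont=1.9864 → 1.9864 [wait]  ⇒ S*(2)=-
t_1: node(1,0) S=121.0276 payoff=0.9424 vs cont=13.3565 → 13.3565 [wait]  node(1,1) S=151.1213 payoff=0.0000 vs cont=4.8150 → 4.8150 [wait]  ⇒ S*(1)=-
t_0: node(0,0) S=135.2400 payoff=0.0000 vs cont=9.0810 → 9.0810 [wait]  ⇒ S*(0)=-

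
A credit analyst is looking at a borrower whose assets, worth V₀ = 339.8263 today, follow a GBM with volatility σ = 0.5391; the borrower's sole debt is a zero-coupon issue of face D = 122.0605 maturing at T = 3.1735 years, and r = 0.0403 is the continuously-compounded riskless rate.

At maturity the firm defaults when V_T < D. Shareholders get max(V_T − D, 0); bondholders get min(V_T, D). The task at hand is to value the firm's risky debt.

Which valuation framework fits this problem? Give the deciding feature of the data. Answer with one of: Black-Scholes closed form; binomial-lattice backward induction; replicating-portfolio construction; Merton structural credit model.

Key observation: assets follow a GBM and default happens iff V_T < 122.0605; valuing claims on that split (equity as a call, risky debt as the residual) is the structural model's definition.

framework: Merton structural credit model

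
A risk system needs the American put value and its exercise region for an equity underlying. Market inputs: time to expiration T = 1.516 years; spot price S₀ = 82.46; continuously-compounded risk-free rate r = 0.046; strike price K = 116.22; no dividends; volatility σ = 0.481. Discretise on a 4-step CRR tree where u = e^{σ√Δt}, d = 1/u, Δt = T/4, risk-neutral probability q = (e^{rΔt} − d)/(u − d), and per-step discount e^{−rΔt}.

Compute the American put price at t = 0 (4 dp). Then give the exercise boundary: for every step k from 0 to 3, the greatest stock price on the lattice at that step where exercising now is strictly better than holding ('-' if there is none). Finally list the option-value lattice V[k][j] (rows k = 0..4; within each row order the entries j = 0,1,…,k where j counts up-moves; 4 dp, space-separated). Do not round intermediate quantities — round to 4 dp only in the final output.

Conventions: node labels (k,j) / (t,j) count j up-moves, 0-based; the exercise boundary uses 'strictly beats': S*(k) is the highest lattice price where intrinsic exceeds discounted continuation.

price = 40.2659
boundary = - 61.3255 45.6077 61.3255
tree:
40.2659
54.8945 24.3519
70.6123 37.4458 9.6565
82.3015 54.8945 18.0556 0.0000
90.9948 70.6123 33.7600 0.0000 0.0000

Δt=0.37900  u=1.34463  d=0.74370  q=0.45577  discount=0.98272
step 4 (expiry): payoffs max(K−S,0) = 90.9948 70.6123 33.7600 0.0000 0.0000
step 3: (k=3,j=0): S=33.9185, K−S=82.3015, hold=80.2929 ⇒ V=82.3015 exercise | (k=3,j=1): S=61.3255, K−S=54.8945, hold=52.8859 ⇒ V=54.8945 exercise | (k=3,j=2): S=110.8781, K−S=5.3419, hold=18.0556 ⇒ V=18.0556 continue | (k=3,j=3): S=200.4705, K−S=0.0000, hold=0.0000 ⇒ V=0.0000 continue  boundary S*=61.3255
step 2: (k=2,j=0): S=45.6077, K−S=70.6123, hold=68.6036 ⇒ V=70.6123 exercise | (k=2,j=1): S=82.4600, K−S=33.7600, hold=37.4458 ⇒ V=37.4458 continue | (k=2,j=2): S=149.0899, K−S=0.0000, hold=9.6565 ⇒ V=9.6565 continue  boundary S*=45.6077
step 1: (k=1,j=0): S=61.3255, K−S=54.8945, hold=54.5367 ⇒ V=54.8945 exercise | (k=1,j=1): S=110.8781, K−S=5.3419, hold=24.3519 ⇒ V=24.3519 continue  boundary S*=61.3255
step 0: (k=0,j=0): S=82.4600, K−S=33.7600, hold=40.2659 ⇒ V=40.2659 continue  boundary S*=-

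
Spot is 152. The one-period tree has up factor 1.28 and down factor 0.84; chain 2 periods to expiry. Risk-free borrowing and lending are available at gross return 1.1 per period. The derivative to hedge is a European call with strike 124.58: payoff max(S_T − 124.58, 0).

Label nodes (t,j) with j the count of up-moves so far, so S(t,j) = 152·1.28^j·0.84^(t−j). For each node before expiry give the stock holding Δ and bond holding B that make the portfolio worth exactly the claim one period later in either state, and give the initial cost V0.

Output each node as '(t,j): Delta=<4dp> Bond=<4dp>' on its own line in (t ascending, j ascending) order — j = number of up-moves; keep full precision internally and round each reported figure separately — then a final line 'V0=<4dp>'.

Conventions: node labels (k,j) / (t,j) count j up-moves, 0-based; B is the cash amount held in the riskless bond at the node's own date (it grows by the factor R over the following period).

The replicating-portfolio and risk-neutral prices coincide; use p* = (1.1−0.84)/(1.28−0.84) = 0.5909 for the latter.
Payoffs at expiry: V(2,0)=0.0000, V(2,1)=38.8504, V(2,2)=124.4568
Node (1,0) S=127.6800: V=(p*·38.8504+(1−p*)·0.0000)/1.1=20.8700; Δ=(38.8504−0.0000)/(163.4304−107.2512)=0.6915; B=V−Δ·S=-67.4263
Node (1,1) S=194.5600: V=(p*·124.4568+(1−p*)·38.8504)/1.1=81.3055; Δ=(124.4568−38.8504)/(249.0368−163.4304)=1.0000; B=V−Δ·S=-113.2545
Node (0,0) S=152.0000: V=(p*·81.3055+(1−p*)·20.8700)/1.1=51.4381; Δ=(81.3055−20.8700)/(194.5600−127.6800)=0.9036; B=V−Δ·S=-85.9151
Check: Δ(0,0)·S0 + B(0,0) = 51.4381 = V0.

(0,0): Delta=0.9036 Bond=-85.9151
(1,0): Delta=0.6915 Bond=-67.4263
(1,1): Delta=1.0000 Bond=-113.2545
V0=51.4381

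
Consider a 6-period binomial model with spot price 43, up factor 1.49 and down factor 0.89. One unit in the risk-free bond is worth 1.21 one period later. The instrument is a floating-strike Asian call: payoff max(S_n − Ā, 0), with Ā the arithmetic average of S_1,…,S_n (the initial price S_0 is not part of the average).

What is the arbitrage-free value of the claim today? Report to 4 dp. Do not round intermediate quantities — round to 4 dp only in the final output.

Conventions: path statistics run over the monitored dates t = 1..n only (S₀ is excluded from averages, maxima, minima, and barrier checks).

Under the martingale measure an up-move has probability p* = 0.5333; value the claim as the probability-weighted average of per-path payoffs, discounted 6 periods at R = 1.21.
Enumerate all 2^6 = 64 price paths (U = up ×1.49, D = down ×0.89); each path with k up-moves has probability p*^k·(1−p*)^(6−k).
DDDDDD: Ā=29.1675, payoff=0.0000, prob=0.010329
UDDDDD: Ā=48.8309, payoff=0.0000, prob=0.011804
DUDDDD: Ā=44.5309, payoff=0.0000, prob=0.011804
UUDDDD: Ā=74.5518, payoff=0.0000, prob=0.013490
DDUDDD: Ā=40.7039, payoff=0.0000, prob=0.011804
UDUDDD: Ā=68.1448, payoff=0.0000, prob=0.013490
DUUDDD: Ā=63.8448, payoff=0.0000, prob=0.013490
UUUDDD: Ā=106.8862, payoff=0.0000, prob=0.015418
DDDUDD: Ā=37.2979, payoff=0.0000, prob=0.011804
UDDUDD: Ā=62.4425, payoff=0.0000, prob=0.013490
DUDUDD: Ā=58.1425, payoff=1.7539, prob=0.013490
UUDUDD: Ā=97.3398, payoff=2.9363, prob=0.015418
DDUUDD: Ā=54.3155, payoff=5.5809, prob=0.013490
UDUUDD: Ā=90.9328, payoff=9.3433, prob=0.015418
DUUUDD: Ā=86.6328, payoff=13.6433, prob=0.015418
UUUUDD: Ā=145.0369, payoff=22.8410, prob=0.017620
DDDDUD: Ā=34.2665, payoff=1.5105, prob=0.011804
UDDDUD: Ā=57.3676, payoff=2.5289, prob=0.013490
DUDDUD: Ā=53.0676, payoff=6.8289, prob=0.013490
UUDDUD: Ā=88.8434, payoff=11.4326, prob=0.015418
DDUDUD: Ā=49.2406, payoff=10.6559, prob=0.013490
UDUDUD: Ā=82.4364, payoff=17.8396, prob=0.015418
DUUDUD: Ā=78.1364, payoff=22.1396, prob=0.015418
UUUDUD: Ā=130.8127, payoff=37.0652, prob=0.017620
DDDUUD: Ā=45.8345, payoff=14.0619, prob=0.013490
UDDUUD: Ā=76.7342, payoff=23.5419, prob=0.015418
DUDUUD: Ā=72.4342, payoff=27.8419, prob=0.015418
UUDUUD: Ā=121.2663, payoff=46.6117, prob=0.017620
DDUUUD: Ā=68.6072, payoff=31.6689, prob=0.015418
UDUUUD: Ā=114.8593, payoff=53.0187, prob=0.017620
DUUUUD: Ā=110.5593, payoff=57.3187, prob=0.017620
UUUUUD: Ā=185.0936, payoff=95.9604, prob=0.020137
DDDDDU: Ā=31.5686, payoff=4.2085, prob=0.011804
UDDDDU: Ā=52.8508, payoff=7.0456, prob=0.013490
DUDDDU: Ā=48.5508, payoff=11.3456, prob=0.013490
UUDDDU: Ā=81.2817, payoff=18.9944, prob=0.015418
DDUDDU: Ā=44.7238, payoff=15.1726, prob=0.013490
UDUDDU: Ā=74.8747, payoff=25.4014, prob=0.015418
DUUDDU: Ā=70.5747, payoff=29.7014, prob=0.015418
UUUDDU: Ā=118.1532, payoff=49.7247, prob=0.017620
DDDUDU: Ā=41.3178, payoff=18.5787, prob=0.013490
UDDUDU: Ā=69.1725, payoff=31.1036, prob=0.015418
DUDUDU: Ā=64.8725, payoff=35.4036, prob=0.015418
UUDUDU: Ā=108.6067, payoff=59.2712, prob=0.017620
DDUUDU: Ā=61.0455, payoff=39.2306, prob=0.015418
UDUUDU: Ā=102.1997, payoff=65.6782, prob=0.017620
DUUUDU: Ā=97.8997, payoff=69.9782, prob=0.017620
UUUUDU: Ā=163.8995, payoff=117.1545, prob=0.020137
DDDDUU: Ā=38.2864, payoff=21.6100, prob=0.013490
UDDDUU: Ā=64.0975, payoff=36.1786, prob=0.015418
DUDDUU: Ā=59.7975, payoff=40.4786, prob=0.015418
UUDDUU: Ā=100.1104, payoff=67.7675, prob=0.017620
DDUDUU: Ā=55.9705, payoff=44.3056, prob=0.015418
UDUDUU: Ā=93.7034, payoff=74.1745, prob=0.017620
DUUDUU: Ā=89.4034, payoff=78.4745, prob=0.017620
UUUDUU: Ā=149.6754, payoff=131.3787, prob=0.020137
DDDUUU: Ā=52.5645, payoff=47.7116, prob=0.015418
UDDUUU: Ā=88.0012, payoff=79.8767, prob=0.017620
DUDUUU: Ā=83.7012, payoff=84.1767, prob=0.017620
UUDUUU: Ā=140.1289, payoff=140.9251, prob=0.020137
DDUUUU: Ā=79.8742, payoff=88.0037, prob=0.017620
UDUUUU: Ā=133.7219, payoff=147.3321, prob=0.020137
DUUUUU: Ā=129.4219, payoff=151.6321, prob=0.020137
UUUUUU: Ā=216.6727, payoff=253.8560, prob=0.023014
Price = Σ prob·payoff / R^6 = 47.561473 / 3.138428 = 15.1546

price = 15.1546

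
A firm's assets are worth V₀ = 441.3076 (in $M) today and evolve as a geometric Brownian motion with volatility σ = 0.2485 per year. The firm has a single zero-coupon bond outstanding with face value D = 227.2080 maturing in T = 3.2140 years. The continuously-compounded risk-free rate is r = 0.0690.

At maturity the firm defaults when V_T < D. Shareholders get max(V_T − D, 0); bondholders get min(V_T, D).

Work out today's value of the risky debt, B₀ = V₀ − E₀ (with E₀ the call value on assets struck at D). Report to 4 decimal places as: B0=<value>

Equity is a call on the firm's assets struck at D = 227.2080:
d₁ = [ln(V₀/D) + (r + σ²/2)T] / (σ√T)
   = [ln(441.3076/227.2080) + (0.0690 + 0.5·0.2485²)·3.2140] / (0.2485·√3.2140)
   = [0.663876 + 0.321002] / 0.445502 = 2.210717
d₂ = d₁ − σ√T = 2.210717 − 0.445502 = 1.765215
N(d₁) = 0.986472,  N(d₂) = 0.961236,  e^(−rT) = 0.801103
E₀ = V₀·N(d₁) − D·e^(−rT)·N(d₂)
   = 441.3076·0.986472 − 227.2080·0.801103·0.961236 = 260.376417
B₀ = V₀ − E₀ = 441.3076 − 260.376417 = 180.931183

B0=180.9312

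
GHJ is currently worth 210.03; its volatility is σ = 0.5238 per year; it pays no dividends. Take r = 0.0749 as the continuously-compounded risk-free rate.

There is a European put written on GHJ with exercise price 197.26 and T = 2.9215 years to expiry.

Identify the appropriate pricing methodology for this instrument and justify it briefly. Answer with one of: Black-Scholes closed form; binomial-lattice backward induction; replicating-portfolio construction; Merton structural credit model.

Key observation: a European claim on GHJ (strike 197.26) — a lognormal (GBM) underlying with constant rate and volatility — has an exact closed-form value; no lattice or capital structure is involved.

framework: Black-Scholes closed form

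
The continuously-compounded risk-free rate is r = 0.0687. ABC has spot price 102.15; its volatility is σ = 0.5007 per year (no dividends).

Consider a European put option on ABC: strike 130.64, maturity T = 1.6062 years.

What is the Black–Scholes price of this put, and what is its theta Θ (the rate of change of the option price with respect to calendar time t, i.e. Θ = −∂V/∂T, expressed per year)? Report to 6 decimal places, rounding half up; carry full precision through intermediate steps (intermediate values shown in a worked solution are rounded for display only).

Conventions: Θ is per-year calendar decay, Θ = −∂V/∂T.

σ√T = 0.5007·√1.6062 = 0.634567
d₁ = (ln(S/K) + (r+σ²/2)T) / (σ√T) = (ln(102.15/130.64) + (0.0687+0.5007²/2)·1.6062) / 0.634567 = (-0.246003 + 0.311684) / 0.634567 = 0.103504
d₂ = d₁ − σ√T = 0.103504 − 0.634567 = -0.531063
e^{−rT} = 0.895524
N(−d₁) = 0.458781,  N(−d₂) = 0.702312
Put price V = K·e^{−rT}·N(−d₂) − S·N(−d₁) = 82.164425 − 46.864518 = 35.299906
φ(d₁) = (1/√(2π))·e^{−d₁²/2} = 0.396811
Θ = −S·φ(d₁)·σ/(2√T) + r·K·e^{−rT}·N(−d₂) = −8.007001 + 5.644696 = -2.362305

price = 35.299906
Θ = -2.362305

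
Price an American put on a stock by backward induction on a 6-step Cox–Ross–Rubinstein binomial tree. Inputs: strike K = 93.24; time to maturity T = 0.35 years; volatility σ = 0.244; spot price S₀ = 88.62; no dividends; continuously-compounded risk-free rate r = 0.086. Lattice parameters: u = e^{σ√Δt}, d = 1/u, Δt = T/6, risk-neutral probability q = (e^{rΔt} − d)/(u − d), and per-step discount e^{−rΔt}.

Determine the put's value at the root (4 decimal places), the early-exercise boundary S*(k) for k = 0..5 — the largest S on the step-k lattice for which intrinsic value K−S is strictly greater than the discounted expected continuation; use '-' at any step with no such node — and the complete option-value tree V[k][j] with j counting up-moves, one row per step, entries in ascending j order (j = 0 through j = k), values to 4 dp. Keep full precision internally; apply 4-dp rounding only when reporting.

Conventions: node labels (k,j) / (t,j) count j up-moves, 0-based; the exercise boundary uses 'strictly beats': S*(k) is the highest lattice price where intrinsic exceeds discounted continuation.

Δt=0.05833  u=1.06070  d=0.94277  q=0.52792  discount=0.99500
step 6 (expiry): payoffs max(K−S,0) = 31.0143 23.2305 14.4730 4.6200 0.0000 0.0000 0.0000
step 5: (k=5,j=0): S=66.0030, K−S=27.2370, hold=26.7705 ⇒ V=27.2370 exercise | (k=5,j=1): S=74.2593, K−S=18.9807, hold=18.5141 ⇒ V=18.9807 exercise | (k=5,j=2): S=83.5484, K−S=9.6916, hold=9.2250 ⇒ V=9.6916 exercise | (k=5,j=3): S=93.9995, K−S=0.0000, hold=2.1701 ⇒ V=2.1701 continue | (k=5,j=4): S=105.7579, K−S=0.0000, hold=0.0000 ⇒ V=0.0000 continue | (k=5,j=5): S=118.9872, K−S=0.0000, hold=0.0000 ⇒ V=0.0000 continue  boundary S*=83.5484
step 4: (k=4,j=0): S=70.0095, K−S=23.2305, hold=22.7639 ⇒ V=23.2305 exercise | (k=4,j=1): S=78.7670, K−S=14.4730, hold=14.0064 ⇒ V=14.4730 exercise | (k=4,j=2): S=88.6200, K−S=4.6200, hold=5.6923 ⇒ V=5.6923 continue | (k=4,j=3): S=99.7055, K−S=0.0000, hold=1.0193 ⇒ V=1.0193 continue | (k=4,j=4): S=112.1777, K−S=0.0000, hold=0.0000 ⇒ V=0.0000 continue  boundary S*=78.7670
step 3: (k=3,j=0): S=74.2593, K−S=18.9807, hold=18.5141 ⇒ V=18.9807 exercise | (k=3,j=1): S=83.5484, K−S=9.6916, hold=9.7883 ⇒ V=9.7883 continue | (k=3,j=2): S=93.9995, K−S=0.0000, hold=3.2092 ⇒ V=3.2092 continue | (k=3,j=3): S=105.7579, K−S=0.0000, hold=0.4788 ⇒ V=0.4788 continue  boundary S*=74.2593
step 2: (k=2,j=0): S=78.7670, K−S=14.4730, hold=14.0572 ⇒ V=14.4730 exercise | (k=2,j=1): S=88.6200, K−S=4.6200, hold=6.2835 ⇒ V=6.2835 continue | (k=2,j=2): S=99.7055, K−S=0.0000, hold=1.7589 ⇒ V=1.7589 continue  boundary S*=78.7670
step 1: (k=1,j=0): S=83.5484, K−S=9.6916, hold=10.0988 ⇒ V=10.0988 continue | (k=1,j=1): S=93.9995, K−S=0.0000, hold=3.8754 ⇒ V=3.8754 continue  boundary S*=-
step 0: (k=0,j=0): S=88.6200, K−S=4.6200, hold=6.7793 ⇒ V=6.7793 continue  boundary S*=-

price = 6.7793
boundary = - - 78.7670 74.2593 78.7670 83.5484
tree:
6.7793
10.0988 3.8754
14.4730 6.2835 1.7589
18.9807 9.7883 3.2092 0.4788
23.2305 14.4730 5.6923 1.0193 0.0000
27.2370 18.9807 9.6916 2.1701 0.0000 0.0000
31.0143 23.2305 14.4730 4.6200 0.0000 0.0000 0.0000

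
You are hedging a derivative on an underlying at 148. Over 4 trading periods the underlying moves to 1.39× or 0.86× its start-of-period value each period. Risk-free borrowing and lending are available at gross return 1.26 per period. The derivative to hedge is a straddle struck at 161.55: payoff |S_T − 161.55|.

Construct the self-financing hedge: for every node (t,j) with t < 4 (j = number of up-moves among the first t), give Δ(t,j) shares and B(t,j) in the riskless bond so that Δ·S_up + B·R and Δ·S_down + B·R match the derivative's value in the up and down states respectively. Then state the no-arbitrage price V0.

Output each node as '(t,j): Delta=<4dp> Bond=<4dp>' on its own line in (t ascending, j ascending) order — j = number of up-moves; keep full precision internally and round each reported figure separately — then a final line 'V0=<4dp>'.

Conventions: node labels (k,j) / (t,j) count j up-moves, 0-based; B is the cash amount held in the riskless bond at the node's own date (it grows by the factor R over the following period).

No-arbitrage ⇒ martingale measure with p* = (R−d)/(u−d) = 0.7547.
Expiry values: V(4,0)=80.5928, V(4,1)=30.7006, V(4,2)=49.9392, V(4,3)=180.2756, V(4,4)=390.9355
(3,0): S=94.1363. Δ = (V_up−V_dn)/(S_up−S_dn) = (30.7006−80.5928)/(130.8494−80.9572) = -1.0000. V = [p*·30.7006 + (1−p*)·80.5928]/1.26 = 34.0780. B = V − Δ·S = 128.2143.
(3,1): S=152.1505. Δ = (V_up−V_dn)/(S_up−S_dn) = (49.9392−30.7006)/(211.4892−130.8494) = 0.2386. V = [p*·49.9392 + (1−p*)·30.7006]/1.26 = 35.8891. B = V − Δ·S = -0.4102.
(3,2): S=245.9177. Δ = (V_up−V_dn)/(S_up−S_dn) = (180.2756−49.9392)/(341.8256−211.4892) = 1.0000. V = [p*·180.2756 + (1−p*)·49.9392]/1.26 = 117.7034. B = V − Δ·S = -128.2143.
(3,3): S=397.4716. Δ = (V_up−V_dn)/(S_up−S_dn) = (390.9355−180.2756)/(552.4855−341.8256) = 1.0000. V = [p*·390.9355 + (1−p*)·180.2756]/1.26 = 269.2573. B = V − Δ·S = -128.2143.
(2,0): S=109.4608. Δ = (V_up−V_dn)/(S_up−S_dn) = (35.8891−34.0780)/(152.1505−94.1363) = 0.0312. V = [p*·35.8891 + (1−p*)·34.0780]/1.26 = 28.1309. B = V − Δ·S = 24.7136.
(2,1): S=176.9192. Δ = (V_up−V_dn)/(S_up−S_dn) = (117.7034−35.8891)/(245.9177−152.1505) = 0.8725. V = [p*·117.7034 + (1−p*)·35.8891]/1.26 = 77.4887. B = V − Δ·S = -76.8779.
(2,2): S=285.9508. Δ = (V_up−V_dn)/(S_up−S_dn) = (269.2573−117.7034)/(397.4716−245.9177) = 1.0000. V = [p*·269.2573 + (1−p*)·117.7034]/1.26 = 184.1934. B = V − Δ·S = -101.7574.
(1,0): S=127.2800. Δ = (V_up−V_dn)/(S_up−S_dn) = (77.4887−28.1309)/(176.9192−109.4608) = 0.7317. V = [p*·77.4887 + (1−p*)·28.1309]/1.26 = 51.8905. B = V − Δ·S = -41.2375.
(1,1): S=205.7200. Δ = (V_up−V_dn)/(S_up−S_dn) = (184.1934−77.4887)/(285.9508−176.9192) = 0.9787. V = [p*·184.1934 + (1−p*)·77.4887]/1.26 = 125.4132. B = V − Δ·S = -75.9165.
(0,0): S=148.0000. Δ = (V_up−V_dn)/(S_up−S_dn) = (125.4132−51.8905)/(205.7200−127.2800) = 0.9373. V = [p*·125.4132 + (1−p*)·51.8905]/1.26 = 85.2217. B = V − Δ·S = -53.5003.
Check: Δ(0,0)·S0 + B(0,0) = 85.2217 = V0.

(0,0): Delta=0.9373 Bond=-53.5003
(1,0): Delta=0.7317 Bond=-41.2375
(1,1): Delta=0.9787 Bond=-75.9165
(2,0): Delta=0.0312 Bond=24.7136
(2,1): Delta=0.8725 Bond=-76.8779
(2,2): Delta=1.0000 Bond=-101.7574
(3,0): Delta=-1.0000 Bond=128.2143
(3,1): Delta=0.2386 Bond=-0.4102
(3,2): Delta=1.0000 Bond=-128.2143
(3,3): Delta=1.0000 Bond=-128.2143
V0=85.2217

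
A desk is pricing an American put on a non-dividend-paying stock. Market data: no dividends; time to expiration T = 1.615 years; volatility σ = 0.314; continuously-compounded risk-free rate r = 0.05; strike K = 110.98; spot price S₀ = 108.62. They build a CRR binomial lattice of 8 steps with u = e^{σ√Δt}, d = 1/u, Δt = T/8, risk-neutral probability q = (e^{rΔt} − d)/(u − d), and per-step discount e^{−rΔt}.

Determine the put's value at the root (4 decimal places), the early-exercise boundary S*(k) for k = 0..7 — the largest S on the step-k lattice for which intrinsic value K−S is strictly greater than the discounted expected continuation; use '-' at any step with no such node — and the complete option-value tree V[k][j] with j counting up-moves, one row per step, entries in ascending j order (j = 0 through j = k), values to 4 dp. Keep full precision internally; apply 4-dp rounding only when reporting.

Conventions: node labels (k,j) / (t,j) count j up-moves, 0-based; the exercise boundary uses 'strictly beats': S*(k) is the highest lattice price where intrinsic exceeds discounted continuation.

price = 14.7936
boundary = - - - 71.1372 81.9158 71.1372 81.9158 94.3276
tree:
14.7936
21.2860 8.6171
29.6574 13.3668 4.0539
39.8428 20.0983 6.9230 1.2741
49.2032 29.0642 11.5620 2.4359 0.1410
57.3319 39.8428 18.7347 4.6414 0.2851 0.0000
64.3910 49.2032 29.0642 8.8105 0.5768 0.0000 0.0000
70.5212 57.3319 39.8428 16.6524 1.1667 0.0000 0.0000 0.0000
75.8449 64.3910 49.2032 29.0642 2.3600 0.0000 0.0000 0.0000 0.0000

params: Δt=0.20187 u=1.15152 d=0.86842 q=0.50062 e^(-rΔt)=0.98996
t_8 payoffs: 75.8449 64.3910 49.2032 29.0642 2.3600 0.0000 0.0000 0.0000 0.0000
t_7: node(7,0) S=40.4588 payoff=70.5212 vs cont=69.4067 → 70.5212 [stop]  node(7,1) S=53.6481 payoff=57.3319 vs cont=56.2173 → 57.3319 [stop]  node(7,2) S=71.1372 payoff=39.8428 vs cont=38.7282 → 39.8428 [stop]  node(7,3) S=94.3276 payoff=16.6524 vs cont=15.5378 → 16.6524 [stop]  node(7,4) S=125.0780 payoff=0.0000 vs cont=1.1667 → 1.1667 [wait]  node(7,5) S=165.8528 payoff=0.0000 vs cont=0.0000 → 0.0000 [wait]  node(7,6) S=219.9201 payoff=0.0000 vs cont=0.0000 → 0.0000 [wait]  node(7,7) S=291.6131 payoff=0.0000 vs cont=0.0000 → 0.0000 [wait]  ⇒ S*(7)=94.3276
t_6: node(6,0) S=46.5890 payoff=64.3910 vs cont=63.2764 → 64.3910 [stop]  node(6,1) S=61.7768 payoff=49.2032 vs cont=48.0886 → 49.2032 [stop]  node(6,2) S=81.9158 payoff=29.0642 vs cont=27.9496 → 29.0642 [stop]  node(6,3) S=108.6200 payoff=2.3600 vs cont=8.8105 → 8.8105 [wait]  node(6,4) S=144.0296 payoff=0.0000 vs cont=0.5768 → 0.5768 [wait]  node(6,5) S=190.9827 payoff=0.0000 vs cont=0.0000 → 0.0000 [wait]  node(6,6) S=253.2422 payoff=0.0000 vs cont=0.0000 → 0.0000 [wait]  ⇒ S*(6)=81.9158
t_5: node(5,0) S=53.6481 payoff=57.3319 vs cont=56.2173 → 57.3319 [stop]  node(5,1) S=71.1372 payoff=39.8428 vs cont=38.7282 → 39.8428 [stop]  node(5,2) S=94.3276 payoff=16.6524 vs cont=18.7347 → 18.7347 [wait]  node(5,3) S=125.0780 payoff=0.0000 vs cont=4.6414 → 4.6414 [wait]  node(5,4) S=165.8528 payoff=0.0000 vs cont=0.2851 → 0.2851 [wait]  node(5,5) S=219.9201 payoff=0.0000 vs cont=0.0000 → 0.0000 [wait]  ⇒ S*(5)=71.1372
t_4: node(4,0) S=61.7768 payoff=49.2032 vs cont=48.0886 → 49.2032 [stop]  node(4,1) S=81.9158 payoff=29.0642 vs cont=28.9816 → 29.0642 [stop]  node(4,2) S=108.6200 payoff=2.3600 vs cont=11.5620 → 11.5620 [wait]  node(4,3) S=144.0296 payoff=0.0000 vs cont=2.4359 → 2.4359 [wait]  node(4,4) S=190.9827 payoff=0.0000 vs cont=0.1410 → 0.1410 [wait]  ⇒ S*(4)=81.9158
t_3: node(3,0) S=71.1372 payoff=39.8428 vs cont=38.7282 → 39.8428 [stop]  node(3,1) S=94.3276 payoff=16.6524 vs cont=20.0983 → 20.0983 [wait]  node(3,2) S=125.0780 payoff=0.0000 vs cont=6.9230 → 6.9230 [wait]  node(3,3) S=165.8528 payoff=0.0000 vs cont=1.2741 → 1.2741 [wait]  ⇒ S*(3)=71.1372
t_2: node(2,0) S=81.9158 payoff=29.0642 vs cont=29.6574 → 29.6574 [wait]  node(2,1) S=108.6200 payoff=2.3600 vs cont=13.3668 → 13.3668 [wait]  node(2,2) S=144.0296 payoff=0.0000 vs cont=4.0539 → 4.0539 [wait]  ⇒ S*(2)=-
t_1: node(1,0) S=94.3276 payoff=16.6524 vs cont=21.2860 → 21.2860 [wait]  node(1,1) S=125.0780 payoff=0.0000 vs cont=8.6171 → 8.6171 [wait]  ⇒ S*(1)=-
t_0: node(0,0) S=108.6200 payoff=2.3600 vs cont=14.7936 → 14.7936 [wait]  ⇒ S*(0)=-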